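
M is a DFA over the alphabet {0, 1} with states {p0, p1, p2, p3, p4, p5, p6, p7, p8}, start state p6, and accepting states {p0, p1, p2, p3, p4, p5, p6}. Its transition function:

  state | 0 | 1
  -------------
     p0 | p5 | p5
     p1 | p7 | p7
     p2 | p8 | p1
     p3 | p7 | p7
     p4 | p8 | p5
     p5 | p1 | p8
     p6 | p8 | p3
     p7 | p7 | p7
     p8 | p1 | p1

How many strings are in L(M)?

4

The useful subgraph on states {p1, p3, p6, p8} is acyclic, so L(M) is finite; the longest accepting path visits 3 useful states, giving maximum string length 2.
Counting accepting paths from p6 by length: 1 of length 0, 1 of length 1, 2 of length 2. Total 4.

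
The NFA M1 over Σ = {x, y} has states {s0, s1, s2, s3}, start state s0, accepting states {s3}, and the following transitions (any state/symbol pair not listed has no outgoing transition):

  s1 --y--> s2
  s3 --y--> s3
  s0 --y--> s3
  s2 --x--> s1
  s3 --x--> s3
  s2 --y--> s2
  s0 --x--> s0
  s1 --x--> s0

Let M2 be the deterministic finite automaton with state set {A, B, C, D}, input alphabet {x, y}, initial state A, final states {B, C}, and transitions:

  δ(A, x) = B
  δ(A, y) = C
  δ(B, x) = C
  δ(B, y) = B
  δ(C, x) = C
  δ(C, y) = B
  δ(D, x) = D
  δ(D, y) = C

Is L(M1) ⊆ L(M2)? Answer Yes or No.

Exploring the product automaton M1 × M2 from the start pair (s0, A), following both machines on each input symbol, reaches 5 state pairs: (s0, A), (s0, B), (s3, C), (s0, C), (s3, B).
M1 accepts in {s3} and M2 accepts in {B, C}. The reachable pairs whose M1-component is accepting are (s3, C), (s3, B); in each of them the M2-component is accepting too, so the product for L(M1) \ L(M2) (M1-component accepting, M2-component rejecting) has no reachable accepting pair and the difference is empty.
Hence every string in L(M1) is also in L(M2).

Yes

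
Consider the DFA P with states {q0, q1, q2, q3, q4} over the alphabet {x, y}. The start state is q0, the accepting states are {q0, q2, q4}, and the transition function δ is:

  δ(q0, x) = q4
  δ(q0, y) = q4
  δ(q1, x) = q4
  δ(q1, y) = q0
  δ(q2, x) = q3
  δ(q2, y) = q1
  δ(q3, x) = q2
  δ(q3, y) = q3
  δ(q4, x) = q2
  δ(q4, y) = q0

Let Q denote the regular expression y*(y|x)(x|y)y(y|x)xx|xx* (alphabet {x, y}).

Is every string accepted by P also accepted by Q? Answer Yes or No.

No

The empty string ε is in L(P) but not in L(Q).
So L(P) ⊄ L(Q).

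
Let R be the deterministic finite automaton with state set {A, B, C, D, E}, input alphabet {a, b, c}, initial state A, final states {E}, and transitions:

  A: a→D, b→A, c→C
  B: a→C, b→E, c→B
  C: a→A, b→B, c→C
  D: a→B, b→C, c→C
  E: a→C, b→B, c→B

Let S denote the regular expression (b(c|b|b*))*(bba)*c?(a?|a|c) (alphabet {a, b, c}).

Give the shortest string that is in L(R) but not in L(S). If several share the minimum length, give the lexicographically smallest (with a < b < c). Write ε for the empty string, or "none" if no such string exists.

aab

The string aab is accepted by R but not by S.
No shorter string lies in the difference, and aab is the lexicographically first length-3 string in L(R) \ L(S).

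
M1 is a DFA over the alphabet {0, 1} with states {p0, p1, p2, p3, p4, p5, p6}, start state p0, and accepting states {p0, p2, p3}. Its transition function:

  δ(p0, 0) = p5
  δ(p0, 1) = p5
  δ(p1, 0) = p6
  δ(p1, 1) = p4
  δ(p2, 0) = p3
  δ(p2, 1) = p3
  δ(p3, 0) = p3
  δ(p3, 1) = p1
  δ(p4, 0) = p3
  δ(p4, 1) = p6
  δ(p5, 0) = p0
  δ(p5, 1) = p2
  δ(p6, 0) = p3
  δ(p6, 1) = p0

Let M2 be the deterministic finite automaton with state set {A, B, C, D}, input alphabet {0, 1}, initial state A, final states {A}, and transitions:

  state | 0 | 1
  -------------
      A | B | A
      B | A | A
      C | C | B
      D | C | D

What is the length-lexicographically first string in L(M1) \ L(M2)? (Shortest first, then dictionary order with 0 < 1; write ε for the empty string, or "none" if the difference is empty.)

The string 10 is accepted by M1 but not by M2.
No shorter string lies in the difference, and 10 is the lexicographically first length-2 string in L(M1) \ L(M2).

10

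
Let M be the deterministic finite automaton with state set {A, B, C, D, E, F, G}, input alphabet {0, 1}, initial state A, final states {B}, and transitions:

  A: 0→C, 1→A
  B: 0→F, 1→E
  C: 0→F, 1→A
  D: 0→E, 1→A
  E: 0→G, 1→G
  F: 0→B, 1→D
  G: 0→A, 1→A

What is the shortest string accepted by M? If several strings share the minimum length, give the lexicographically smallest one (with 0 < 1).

000

A breadth-first search from A reaches an accepting state first via the path A → C → F → B on input 000.
No string of length < 3 is accepted (BFS exhausts all shorter strings without reaching an accepting state), and 000 is the lexicographically least accepting string of length 3.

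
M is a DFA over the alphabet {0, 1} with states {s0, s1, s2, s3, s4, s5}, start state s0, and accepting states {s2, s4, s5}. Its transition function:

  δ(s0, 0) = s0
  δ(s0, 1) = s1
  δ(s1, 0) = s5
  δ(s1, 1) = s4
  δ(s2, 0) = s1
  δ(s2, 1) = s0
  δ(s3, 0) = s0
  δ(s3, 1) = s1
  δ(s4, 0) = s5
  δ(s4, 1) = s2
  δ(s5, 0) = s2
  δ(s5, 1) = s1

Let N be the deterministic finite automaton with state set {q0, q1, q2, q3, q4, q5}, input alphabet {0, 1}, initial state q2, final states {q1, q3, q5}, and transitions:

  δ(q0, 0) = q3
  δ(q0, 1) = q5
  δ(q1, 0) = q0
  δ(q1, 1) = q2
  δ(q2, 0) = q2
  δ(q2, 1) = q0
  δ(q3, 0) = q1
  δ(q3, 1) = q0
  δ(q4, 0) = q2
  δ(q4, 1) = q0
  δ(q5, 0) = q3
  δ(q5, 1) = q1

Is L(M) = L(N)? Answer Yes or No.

Yes

Exploring the product automaton M × N from the start pair (s0, q2), following both machines on each input symbol, reaches 5 state pairs: (s0, q2), (s1, q0), (s5, q3), (s4, q5), (s2, q1).
M accepts in {s2, s4, s5} and N accepts in {q1, q3, q5}. In every reachable pair the two components are either both accepting — (s5, q3), (s4, q5), (s2, q1) — or both non-accepting, so no string is accepted by exactly one of the machines: L(M) \ L(N) and L(N) \ L(M) are both empty.
Hence every string is accepted by M iff it is accepted by N, and the two languages coincide.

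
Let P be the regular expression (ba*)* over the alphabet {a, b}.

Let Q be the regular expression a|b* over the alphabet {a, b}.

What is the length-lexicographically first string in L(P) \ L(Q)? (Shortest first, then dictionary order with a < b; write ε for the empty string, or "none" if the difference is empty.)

ba

The string ba is accepted by P but not by Q.
No shorter string lies in the difference, and ba is the lexicographically first length-2 string in L(P) \ L(Q).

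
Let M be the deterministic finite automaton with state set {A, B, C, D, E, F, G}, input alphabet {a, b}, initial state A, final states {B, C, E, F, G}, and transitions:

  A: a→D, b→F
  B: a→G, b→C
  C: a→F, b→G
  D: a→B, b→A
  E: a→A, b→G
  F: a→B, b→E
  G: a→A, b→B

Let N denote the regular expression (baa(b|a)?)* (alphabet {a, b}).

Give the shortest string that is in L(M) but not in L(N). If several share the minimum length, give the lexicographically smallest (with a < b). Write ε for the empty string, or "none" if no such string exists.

The string b is accepted by M but not by N.
No shorter string lies in the difference, and b is the lexicographically first length-1 string in L(M) \ L(N).

b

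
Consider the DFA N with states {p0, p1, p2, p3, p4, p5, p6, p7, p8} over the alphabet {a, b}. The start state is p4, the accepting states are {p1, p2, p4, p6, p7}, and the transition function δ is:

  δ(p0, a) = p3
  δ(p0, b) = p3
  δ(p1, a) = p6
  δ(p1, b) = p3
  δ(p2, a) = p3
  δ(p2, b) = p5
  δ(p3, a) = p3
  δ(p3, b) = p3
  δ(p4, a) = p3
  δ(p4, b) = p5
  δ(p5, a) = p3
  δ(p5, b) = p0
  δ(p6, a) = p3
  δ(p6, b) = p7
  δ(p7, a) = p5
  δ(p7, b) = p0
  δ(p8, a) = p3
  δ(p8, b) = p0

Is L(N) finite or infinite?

finite

The useful states (reachable from p4 and able to reach an accepting state) are {p4}.
Restricted to these states the transition graph has no cycle, so every accepting path has bounded length and L is finite.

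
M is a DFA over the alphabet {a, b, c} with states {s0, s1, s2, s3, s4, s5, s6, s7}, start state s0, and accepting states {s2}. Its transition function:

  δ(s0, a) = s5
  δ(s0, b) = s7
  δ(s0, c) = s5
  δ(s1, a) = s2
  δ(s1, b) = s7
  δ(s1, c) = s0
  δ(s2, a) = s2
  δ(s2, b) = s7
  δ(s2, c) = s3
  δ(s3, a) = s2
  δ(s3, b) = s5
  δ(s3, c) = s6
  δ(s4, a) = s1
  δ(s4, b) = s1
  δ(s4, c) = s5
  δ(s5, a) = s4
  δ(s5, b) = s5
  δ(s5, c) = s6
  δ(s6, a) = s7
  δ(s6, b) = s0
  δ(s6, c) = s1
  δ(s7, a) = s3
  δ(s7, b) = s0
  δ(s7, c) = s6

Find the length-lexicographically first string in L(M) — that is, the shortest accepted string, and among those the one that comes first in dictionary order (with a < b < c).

baa

A breadth-first search from s0 reaches an accepting state first via the path s0 → s7 → s3 → s2 on input baa.
No string of length < 3 is accepted (BFS exhausts all shorter strings without reaching an accepting state), and baa is the lexicographically least accepting string of length 3.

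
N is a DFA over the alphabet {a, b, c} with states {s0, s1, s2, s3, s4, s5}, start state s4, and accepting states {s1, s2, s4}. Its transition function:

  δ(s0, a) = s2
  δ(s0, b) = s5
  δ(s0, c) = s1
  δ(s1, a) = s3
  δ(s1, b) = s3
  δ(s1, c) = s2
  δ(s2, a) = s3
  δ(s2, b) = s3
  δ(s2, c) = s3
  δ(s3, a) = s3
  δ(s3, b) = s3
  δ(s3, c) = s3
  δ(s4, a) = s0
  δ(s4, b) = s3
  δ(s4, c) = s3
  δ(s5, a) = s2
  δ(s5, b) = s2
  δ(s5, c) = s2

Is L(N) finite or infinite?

finite

The useful states (reachable from s4 and able to reach an accepting state) are {s0, s1, s2, s4, s5}.
Restricted to these states the transition graph has no cycle, so every accepting path has bounded length and L is finite.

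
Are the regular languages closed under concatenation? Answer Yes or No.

Yes

If R₁ and R₂ are regular expressions for the two languages then R₁R₂ denotes L₁L₂; on automata, add ε-moves from every accepting state of an NFA for L₁ to the start state of an NFA for L₂ and keep only the second machine's accepting states.
So the regular languages are closed under concatenation.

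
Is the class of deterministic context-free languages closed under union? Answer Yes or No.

No

{aⁿbⁿ : n≥0} and {aⁿb²ⁿ : n≥0} are each accepted by a deterministic PDA (push the a's; pop one per b, respectively one per two b's), but their union U is not. Suppose a DPDA M accepted U. Being deterministic, M has a single run on aⁿb²ⁿ, and since aⁿbⁿ ∈ U that run passes through an accepting configuration right after consuming the prefix aⁿbⁿ and then goes on to accept again after n more b's. Build an ordinary (nondeterministic) PDA M′ that simulates M on a's and b's and, at any moment when M is in an accepting state, may switch to a second mode in which it reads only c's, feeding each c to M as a b; M′ accepts when M does. Then M′ accepts aⁱbʲcᵏ (k≥1) exactly when both aⁱbʲ ∈ U and aⁱbʲ⁺ᵏ ∈ U, and checking the four cases (i=j or j=2i, combined with j+k=i or j+k=2i) leaves only i=j=k: so L(M′) ∩ a*b*c⁺ = {aⁿbⁿcⁿ : n≥1} would be context-free, which it is not (pumping lemma) — contradiction. (The union is an unambiguous CFL; it is determinism, not unambiguity, that fails.)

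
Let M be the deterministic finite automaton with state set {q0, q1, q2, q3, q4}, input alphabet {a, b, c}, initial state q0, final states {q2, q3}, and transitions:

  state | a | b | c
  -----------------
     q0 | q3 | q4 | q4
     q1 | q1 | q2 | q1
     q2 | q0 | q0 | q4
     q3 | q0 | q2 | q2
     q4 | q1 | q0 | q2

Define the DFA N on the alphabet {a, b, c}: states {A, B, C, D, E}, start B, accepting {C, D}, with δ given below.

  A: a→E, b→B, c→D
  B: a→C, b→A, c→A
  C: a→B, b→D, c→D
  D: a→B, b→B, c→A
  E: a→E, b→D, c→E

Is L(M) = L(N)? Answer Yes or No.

Yes

Exploring the product automaton M × N from the start pair (q0, B), following both machines on each input symbol, reaches 5 state pairs: (q0, B), (q3, C), (q4, A), (q2, D), (q1, E).
M accepts in {q2, q3} and N accepts in {C, D}. In every reachable pair the two components are either both accepting — (q3, C), (q2, D) — or both non-accepting, so no string is accepted by exactly one of the machines: L(M) \ L(N) and L(N) \ L(M) are both empty.
Hence every string is accepted by M iff it is accepted by N, and the two languages coincide.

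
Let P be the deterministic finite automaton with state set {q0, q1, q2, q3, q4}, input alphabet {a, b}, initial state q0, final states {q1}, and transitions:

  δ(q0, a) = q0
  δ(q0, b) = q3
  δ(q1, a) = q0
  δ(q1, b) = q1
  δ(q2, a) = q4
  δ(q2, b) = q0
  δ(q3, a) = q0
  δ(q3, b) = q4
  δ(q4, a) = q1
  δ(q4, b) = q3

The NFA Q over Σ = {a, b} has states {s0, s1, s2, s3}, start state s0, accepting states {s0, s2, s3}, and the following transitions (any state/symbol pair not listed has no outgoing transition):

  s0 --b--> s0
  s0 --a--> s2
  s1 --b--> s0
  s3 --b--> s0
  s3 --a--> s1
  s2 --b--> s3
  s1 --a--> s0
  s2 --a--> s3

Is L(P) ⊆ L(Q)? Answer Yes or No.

Yes

Exploring the product automaton P × Q from the start pair (q0, s0), following both machines on each input symbol, reaches 10 state pairs: (q0, s0), (q0, s2), (q3, s0), (q0, s3), (q3, s3), (q4, s0), (q0, s1), (q1, s2), (q1, s3), (q1, s0).
P accepts in {q1} and Q accepts in {s0, s2, s3}. The reachable pairs whose P-component is accepting are (q1, s2), (q1, s3), (q1, s0); in each of them the Q-component is accepting too, so the product for L(P) \ L(Q) (P-component accepting, Q-component rejecting) has no reachable accepting pair and the difference is empty.
Hence every string in L(P) is also in L(Q).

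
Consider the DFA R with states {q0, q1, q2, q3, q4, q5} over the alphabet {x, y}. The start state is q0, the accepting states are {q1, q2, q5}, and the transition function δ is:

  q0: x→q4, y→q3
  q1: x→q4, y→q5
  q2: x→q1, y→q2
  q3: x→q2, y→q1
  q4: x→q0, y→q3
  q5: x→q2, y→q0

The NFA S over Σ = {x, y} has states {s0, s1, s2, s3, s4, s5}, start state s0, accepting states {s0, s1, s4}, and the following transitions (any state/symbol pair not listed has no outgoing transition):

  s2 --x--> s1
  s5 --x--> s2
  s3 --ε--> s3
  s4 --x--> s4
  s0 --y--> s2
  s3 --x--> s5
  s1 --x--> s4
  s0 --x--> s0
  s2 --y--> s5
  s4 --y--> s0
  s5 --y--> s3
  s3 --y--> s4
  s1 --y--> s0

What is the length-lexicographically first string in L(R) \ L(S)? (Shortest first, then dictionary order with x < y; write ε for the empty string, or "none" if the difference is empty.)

The string yy is accepted by R but not by S.
No shorter string lies in the difference, and yy is the lexicographically first length-2 string in L(R) \ L(S).

yy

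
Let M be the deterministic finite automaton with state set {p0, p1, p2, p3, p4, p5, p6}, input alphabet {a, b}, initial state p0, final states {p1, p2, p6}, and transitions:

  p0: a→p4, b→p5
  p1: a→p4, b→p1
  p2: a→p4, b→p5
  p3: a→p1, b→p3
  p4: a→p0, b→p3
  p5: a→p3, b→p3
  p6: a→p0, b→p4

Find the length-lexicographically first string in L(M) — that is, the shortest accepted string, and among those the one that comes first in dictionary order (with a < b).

A breadth-first search from p0 reaches an accepting state first via the path p0 → p4 → p3 → p1 on input aba.
No string of length < 3 is accepted (BFS exhausts all shorter strings without reaching an accepting state), and aba is the lexicographically least accepting string of length 3.

aba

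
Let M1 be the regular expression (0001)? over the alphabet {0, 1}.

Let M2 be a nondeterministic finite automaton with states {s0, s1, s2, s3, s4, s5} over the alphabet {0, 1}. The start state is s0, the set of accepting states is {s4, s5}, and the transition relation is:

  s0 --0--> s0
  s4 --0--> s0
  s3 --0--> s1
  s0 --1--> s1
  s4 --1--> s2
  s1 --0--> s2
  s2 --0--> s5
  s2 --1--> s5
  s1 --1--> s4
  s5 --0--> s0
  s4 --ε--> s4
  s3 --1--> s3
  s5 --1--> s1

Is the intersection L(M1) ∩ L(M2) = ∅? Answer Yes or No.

Converting the expression M1 to a DFA (subset construction, then merging equivalent states) gives the minimal DFA with states {r0, r1, r2, r3, r4, r5}, start state r0, accepting states {r0, r5} and transitions r0: 0→r1, 1→r2; r1: 0→r3, 1→r2; r2: 0→r2, 1→r2; r3: 0→r4, 1→r2; r4: 0→r2, 1→r5; r5: 0→r2, 1→r2.
Exploring the product automaton M1 × M2 from the start pair (r0, s0), following both machines on each input symbol, reaches 10 state pairs: (r0, s0), (r1, s0), (r2, s1), (r3, s0), (r2, s2), (r2, s4), (r4, s0), (r2, s5), (r2, s0), (r5, s1).
M1 accepts in {r0, r5} and M2 accepts in {s4, s5}; no reachable pair has both components accepting, so no string drives both machines to acceptance simultaneously and L(M1) ∩ L(M2) = ∅.
So no string is accepted by both, and the intersection is empty.

Yes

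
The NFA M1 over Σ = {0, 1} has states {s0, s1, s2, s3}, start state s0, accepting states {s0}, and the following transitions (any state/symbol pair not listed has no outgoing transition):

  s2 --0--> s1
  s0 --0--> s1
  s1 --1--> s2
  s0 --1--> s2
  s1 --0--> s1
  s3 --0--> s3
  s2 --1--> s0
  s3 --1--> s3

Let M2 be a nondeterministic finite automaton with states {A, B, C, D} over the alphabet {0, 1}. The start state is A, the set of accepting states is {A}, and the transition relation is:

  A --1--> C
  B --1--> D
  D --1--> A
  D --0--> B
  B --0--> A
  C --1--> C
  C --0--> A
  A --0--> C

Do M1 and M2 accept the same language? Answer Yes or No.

No

The string 11 is accepted by M1 but rejected by M2.
So L(M1) ≠ L(M2).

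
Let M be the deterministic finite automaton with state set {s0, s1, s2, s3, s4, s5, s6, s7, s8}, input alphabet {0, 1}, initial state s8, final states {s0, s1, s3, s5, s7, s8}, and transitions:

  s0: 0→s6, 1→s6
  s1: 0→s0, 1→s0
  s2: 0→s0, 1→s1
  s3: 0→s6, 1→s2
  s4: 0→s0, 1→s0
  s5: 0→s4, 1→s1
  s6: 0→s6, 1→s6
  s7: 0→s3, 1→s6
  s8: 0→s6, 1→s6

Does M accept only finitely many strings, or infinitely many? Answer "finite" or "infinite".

finite

The useful states (reachable from s8 and able to reach an accepting state) are {s8}.
Restricted to these states the transition graph has no cycle, so every accepting path has bounded length and L is finite.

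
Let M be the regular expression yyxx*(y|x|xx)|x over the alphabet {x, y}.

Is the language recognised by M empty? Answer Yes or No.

No

The string x matches the expression, so it belongs to L(M).
Since L(M) contains at least one string, it is not empty.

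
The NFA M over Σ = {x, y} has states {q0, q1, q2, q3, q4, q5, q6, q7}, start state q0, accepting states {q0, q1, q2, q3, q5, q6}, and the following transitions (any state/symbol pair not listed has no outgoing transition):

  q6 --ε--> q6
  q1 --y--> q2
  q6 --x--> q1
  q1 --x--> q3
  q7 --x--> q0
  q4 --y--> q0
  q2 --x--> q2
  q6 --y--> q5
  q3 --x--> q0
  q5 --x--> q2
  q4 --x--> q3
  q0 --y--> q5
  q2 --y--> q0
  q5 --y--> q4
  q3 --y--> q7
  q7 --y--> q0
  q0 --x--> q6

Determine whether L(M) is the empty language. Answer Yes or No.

The empty string ε is accepted: the run q0 ends in the accepting state q0.
Since at least one string is accepted, L(M) is not empty.

No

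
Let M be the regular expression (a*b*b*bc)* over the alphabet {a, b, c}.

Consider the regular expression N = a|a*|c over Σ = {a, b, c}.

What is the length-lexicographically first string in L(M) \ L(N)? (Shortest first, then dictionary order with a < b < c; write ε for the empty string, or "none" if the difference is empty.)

bc

The string bc is accepted by M but not by N.
No shorter string lies in the difference, and bc is the lexicographically first length-2 string in L(M) \ L(N).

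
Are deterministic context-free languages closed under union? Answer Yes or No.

No

{aⁿbⁿ : n≥0} and {aⁿb²ⁿ : n≥0} are each accepted by a deterministic PDA (push the a's; pop one per b, respectively one per two b's), but their union U is not. Suppose a DPDA M accepted U. Being deterministic, M has a single run on aⁿb²ⁿ, and since aⁿbⁿ ∈ U that run passes through an accepting configuration right after consuming the prefix aⁿbⁿ and then goes on to accept again after n more b's. Build an ordinary (nondeterministic) PDA M′ that simulates M on a's and b's and, at any moment when M is in an accepting state, may switch to a second mode in which it reads only c's, feeding each c to M as a b; M′ accepts when M does. Then M′ accepts aⁱbʲcᵏ (k≥1) exactly when both aⁱbʲ ∈ U and aⁱbʲ⁺ᵏ ∈ U, and checking the four cases (i=j or j=2i, combined with j+k=i or j+k=2i) leaves only i=j=k: so L(M′) ∩ a*b*c⁺ = {aⁿbⁿcⁿ : n≥1} would be context-free, which it is not (pumping lemma) — contradiction. (The union is an unambiguous CFL; it is determinism, not unambiguity, that fails.)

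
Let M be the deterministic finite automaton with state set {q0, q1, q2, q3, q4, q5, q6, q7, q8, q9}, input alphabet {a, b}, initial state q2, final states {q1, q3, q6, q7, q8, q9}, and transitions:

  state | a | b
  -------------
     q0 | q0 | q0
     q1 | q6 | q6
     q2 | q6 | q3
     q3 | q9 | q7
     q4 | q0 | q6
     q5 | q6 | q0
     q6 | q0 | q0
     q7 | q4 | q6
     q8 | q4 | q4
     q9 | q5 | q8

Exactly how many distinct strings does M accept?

The useful subgraph on states {q2, q3, q4, q5, q6, q7, q8, q9} is acyclic, so L(M) is finite; the longest accepting path visits 6 useful states, giving maximum string length 5.
Counting accepting paths from q2 by length: 2 of length 1, 2 of length 2, 2 of length 3, 2 of length 4, 2 of length 5. Total 10.

10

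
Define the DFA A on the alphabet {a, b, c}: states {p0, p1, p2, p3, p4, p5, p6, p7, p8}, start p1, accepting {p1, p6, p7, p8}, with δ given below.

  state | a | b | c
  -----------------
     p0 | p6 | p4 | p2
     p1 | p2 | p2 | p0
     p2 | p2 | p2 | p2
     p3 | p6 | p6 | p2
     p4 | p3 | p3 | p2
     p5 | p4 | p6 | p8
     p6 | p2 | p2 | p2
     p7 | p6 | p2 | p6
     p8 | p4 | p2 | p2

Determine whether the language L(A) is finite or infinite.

The useful states (reachable from p1 and able to reach an accepting state) are {p0, p1, p3, p4, p6}.
Restricted to these states the transition graph has no cycle, so every accepting path has bounded length and L is finite.

finite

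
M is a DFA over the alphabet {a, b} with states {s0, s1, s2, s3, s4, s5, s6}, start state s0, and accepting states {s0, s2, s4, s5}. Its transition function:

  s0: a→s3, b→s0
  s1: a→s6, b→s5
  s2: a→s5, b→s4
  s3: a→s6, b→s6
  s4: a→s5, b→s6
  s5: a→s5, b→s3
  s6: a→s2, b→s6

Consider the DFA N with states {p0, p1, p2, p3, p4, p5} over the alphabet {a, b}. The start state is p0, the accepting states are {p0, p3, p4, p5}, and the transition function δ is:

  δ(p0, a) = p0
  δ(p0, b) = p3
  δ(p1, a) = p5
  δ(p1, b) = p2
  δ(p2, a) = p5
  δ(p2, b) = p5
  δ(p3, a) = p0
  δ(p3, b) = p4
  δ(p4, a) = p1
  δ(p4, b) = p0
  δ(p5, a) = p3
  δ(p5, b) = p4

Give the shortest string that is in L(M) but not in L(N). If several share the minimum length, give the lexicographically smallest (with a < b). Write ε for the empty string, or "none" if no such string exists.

The string abba is accepted by M but not by N.
No shorter string lies in the difference, and abba is the lexicographically first length-4 string in L(M) \ L(N).

abba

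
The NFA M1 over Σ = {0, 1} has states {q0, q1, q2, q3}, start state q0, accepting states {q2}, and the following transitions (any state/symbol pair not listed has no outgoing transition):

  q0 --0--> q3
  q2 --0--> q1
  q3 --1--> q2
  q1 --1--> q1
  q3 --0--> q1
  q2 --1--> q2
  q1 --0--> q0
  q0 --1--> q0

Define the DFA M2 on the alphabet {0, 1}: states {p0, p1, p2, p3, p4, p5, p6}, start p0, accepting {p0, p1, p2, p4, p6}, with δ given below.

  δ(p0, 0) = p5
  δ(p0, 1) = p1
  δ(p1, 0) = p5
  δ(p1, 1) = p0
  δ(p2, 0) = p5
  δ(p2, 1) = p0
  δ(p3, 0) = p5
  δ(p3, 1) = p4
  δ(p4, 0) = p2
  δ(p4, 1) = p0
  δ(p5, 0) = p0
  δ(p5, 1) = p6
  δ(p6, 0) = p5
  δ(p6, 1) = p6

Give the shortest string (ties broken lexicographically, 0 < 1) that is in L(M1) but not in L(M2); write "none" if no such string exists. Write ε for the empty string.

Exploring the product automaton M1 × M2 from the start pair (q0, p0), following both machines on each input symbol, reaches 13 state pairs: (q0, p0), (q3, p5), (q0, p1), (q1, p0), (q2, p6), (q0, p5), (q1, p1), (q1, p5), (q3, p0), (q0, p6), (q1, p6), (q2, p1), (q2, p0).
M1 accepts in {q2} and M2 accepts in {p0, p1, p2, p4, p6}. The reachable pairs whose M1-component is accepting are (q2, p6), (q2, p1), (q2, p0); in each of them the M2-component is accepting too, so the product for L(M1) \ L(M2) (M1-component accepting, M2-component rejecting) has no reachable accepting pair and the difference is empty.
So every string accepted by M1 is also accepted by M2: L(M1) \ L(M2) = ∅ and there is no such string.

none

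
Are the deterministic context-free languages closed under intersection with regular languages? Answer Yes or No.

Yes

Run the DPDA and a DFA for the regular language in lock-step (product of the two finite controls, one shared stack, the DFA component advancing only on genuine input moves); the result is still deterministic and accepts when both components accept.
So the deterministic context-free languages are closed under intersection with a regular language.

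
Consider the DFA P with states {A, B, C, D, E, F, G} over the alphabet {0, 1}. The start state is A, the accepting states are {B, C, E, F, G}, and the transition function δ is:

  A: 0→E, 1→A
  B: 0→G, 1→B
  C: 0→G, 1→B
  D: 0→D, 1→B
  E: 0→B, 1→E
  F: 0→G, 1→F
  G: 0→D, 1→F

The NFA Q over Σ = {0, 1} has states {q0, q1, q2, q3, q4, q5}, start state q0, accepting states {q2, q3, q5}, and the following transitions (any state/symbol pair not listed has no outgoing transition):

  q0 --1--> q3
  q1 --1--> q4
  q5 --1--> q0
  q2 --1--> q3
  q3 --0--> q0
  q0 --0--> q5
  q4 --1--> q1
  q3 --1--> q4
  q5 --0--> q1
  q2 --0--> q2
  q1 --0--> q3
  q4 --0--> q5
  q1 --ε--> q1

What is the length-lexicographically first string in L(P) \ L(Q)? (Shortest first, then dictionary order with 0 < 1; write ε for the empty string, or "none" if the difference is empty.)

00

The string 00 is accepted by P but not by Q.
No shorter string lies in the difference, and 00 is the lexicographically first length-2 string in L(P) \ L(Q).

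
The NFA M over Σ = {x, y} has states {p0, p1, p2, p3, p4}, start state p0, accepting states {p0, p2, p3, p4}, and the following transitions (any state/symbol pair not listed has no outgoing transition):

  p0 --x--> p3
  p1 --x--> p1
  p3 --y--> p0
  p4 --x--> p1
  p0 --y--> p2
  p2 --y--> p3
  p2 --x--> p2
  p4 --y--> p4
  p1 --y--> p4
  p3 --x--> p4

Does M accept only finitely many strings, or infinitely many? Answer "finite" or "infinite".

State p2 is reachable from the start and can reach an accepting state, and it lies on the cycle p2 → p2.
Traversing that cycle any number of times yields accepted strings of unbounded length, so the language is infinite.

infinite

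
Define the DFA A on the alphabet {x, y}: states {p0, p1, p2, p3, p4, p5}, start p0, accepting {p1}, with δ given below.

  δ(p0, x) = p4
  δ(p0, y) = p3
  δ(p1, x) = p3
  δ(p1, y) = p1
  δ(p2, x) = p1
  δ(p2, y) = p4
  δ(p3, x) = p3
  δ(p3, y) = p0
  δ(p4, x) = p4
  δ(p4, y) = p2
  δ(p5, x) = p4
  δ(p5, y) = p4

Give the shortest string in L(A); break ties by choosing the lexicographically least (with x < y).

xyx

A breadth-first search from p0 reaches an accepting state first via the path p0 → p4 → p2 → p1 on input xyx.
No string of length < 3 is accepted (BFS exhausts all shorter strings without reaching an accepting state), and xyx is the lexicographically least accepting string of length 3.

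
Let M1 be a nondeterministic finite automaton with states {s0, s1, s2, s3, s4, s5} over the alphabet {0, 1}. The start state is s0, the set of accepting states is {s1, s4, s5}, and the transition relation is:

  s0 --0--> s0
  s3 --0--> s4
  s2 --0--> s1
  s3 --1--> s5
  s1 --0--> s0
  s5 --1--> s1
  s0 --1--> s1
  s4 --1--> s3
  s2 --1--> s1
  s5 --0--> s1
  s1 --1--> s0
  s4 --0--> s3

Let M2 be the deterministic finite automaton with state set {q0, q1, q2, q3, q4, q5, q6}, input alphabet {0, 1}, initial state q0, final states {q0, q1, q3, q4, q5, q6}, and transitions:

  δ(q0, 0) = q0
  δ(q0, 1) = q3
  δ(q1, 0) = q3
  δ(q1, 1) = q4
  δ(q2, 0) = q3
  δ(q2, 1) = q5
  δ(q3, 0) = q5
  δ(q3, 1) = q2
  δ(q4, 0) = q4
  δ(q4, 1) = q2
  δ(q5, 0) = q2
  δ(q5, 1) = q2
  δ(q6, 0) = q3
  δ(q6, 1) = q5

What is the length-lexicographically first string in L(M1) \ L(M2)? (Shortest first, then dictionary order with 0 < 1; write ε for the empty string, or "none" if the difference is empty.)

The string 101 is accepted by M1 but not by M2.
No shorter string lies in the difference, and 101 is the lexicographically first length-3 string in L(M1) \ L(M2).

101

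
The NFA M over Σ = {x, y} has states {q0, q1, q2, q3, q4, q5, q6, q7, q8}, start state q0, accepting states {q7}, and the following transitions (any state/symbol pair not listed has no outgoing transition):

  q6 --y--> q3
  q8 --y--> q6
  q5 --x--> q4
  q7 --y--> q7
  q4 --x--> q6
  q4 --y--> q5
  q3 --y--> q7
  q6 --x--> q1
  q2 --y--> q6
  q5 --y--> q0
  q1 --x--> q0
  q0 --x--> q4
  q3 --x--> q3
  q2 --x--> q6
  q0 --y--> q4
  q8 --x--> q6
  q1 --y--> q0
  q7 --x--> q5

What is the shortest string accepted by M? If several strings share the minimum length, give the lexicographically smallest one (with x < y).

xxyy

A breadth-first search from q0 reaches an accepting state first via the path q0 → q4 → q6 → q3 → q7 on input xxyy.
No string of length < 4 is accepted (BFS exhausts all shorter strings without reaching an accepting state), and xxyy is the lexicographically least accepting string of length 4.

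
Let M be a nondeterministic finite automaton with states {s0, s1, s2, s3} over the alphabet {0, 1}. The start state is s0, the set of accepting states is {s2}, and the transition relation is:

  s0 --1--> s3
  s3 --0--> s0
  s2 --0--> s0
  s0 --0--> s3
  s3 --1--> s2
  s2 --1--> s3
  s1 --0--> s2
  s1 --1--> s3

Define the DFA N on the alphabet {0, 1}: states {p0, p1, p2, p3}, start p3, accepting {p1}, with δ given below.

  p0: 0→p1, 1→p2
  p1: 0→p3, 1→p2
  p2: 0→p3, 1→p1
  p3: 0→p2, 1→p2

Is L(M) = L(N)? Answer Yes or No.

Yes

Exploring the product automaton M × N from the start pair (s0, p3), following both machines on each input symbol, reaches 3 state pairs: (s0, p3), (s3, p2), (s2, p1).
M accepts in {s2} and N accepts in {p1}. In every reachable pair the two components are either both accepting — (s2, p1) — or both non-accepting, so no string is accepted by exactly one of the machines: L(M) \ L(N) and L(N) \ L(M) are both empty.
Hence every string is accepted by M iff it is accepted by N, and the two languages coincide.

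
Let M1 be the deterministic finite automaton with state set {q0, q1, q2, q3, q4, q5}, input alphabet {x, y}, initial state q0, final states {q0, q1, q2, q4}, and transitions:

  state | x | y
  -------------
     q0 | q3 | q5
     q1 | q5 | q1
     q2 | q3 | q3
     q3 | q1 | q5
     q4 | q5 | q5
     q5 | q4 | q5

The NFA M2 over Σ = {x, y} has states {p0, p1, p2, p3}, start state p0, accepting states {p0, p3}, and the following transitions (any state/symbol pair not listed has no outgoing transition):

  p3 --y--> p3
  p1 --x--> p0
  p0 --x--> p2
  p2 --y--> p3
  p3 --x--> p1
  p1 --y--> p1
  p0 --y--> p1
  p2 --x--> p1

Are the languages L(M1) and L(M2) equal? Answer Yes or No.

The string xx is accepted by M1 but rejected by M2.
So L(M1) ≠ L(M2).

No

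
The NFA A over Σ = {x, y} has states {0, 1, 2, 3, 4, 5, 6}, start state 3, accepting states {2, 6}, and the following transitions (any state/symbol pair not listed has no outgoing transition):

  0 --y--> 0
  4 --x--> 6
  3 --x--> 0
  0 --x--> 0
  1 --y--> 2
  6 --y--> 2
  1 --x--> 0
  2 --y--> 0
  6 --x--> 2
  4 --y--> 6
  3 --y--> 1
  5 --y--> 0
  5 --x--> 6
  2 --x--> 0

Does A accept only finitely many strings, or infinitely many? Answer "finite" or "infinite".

finite

The useful states (reachable from 3 and able to reach an accepting state) are {1, 2, 3}.
Restricted to these states the transition graph has no cycle, so every accepting path has bounded length and L is finite.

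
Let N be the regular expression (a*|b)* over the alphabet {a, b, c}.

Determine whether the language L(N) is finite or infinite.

The expression contains a Kleene star applied to a subexpression that matches at least one nonempty string, so it matches strings of unbounded length.
Hence L(N) is infinite.

infinite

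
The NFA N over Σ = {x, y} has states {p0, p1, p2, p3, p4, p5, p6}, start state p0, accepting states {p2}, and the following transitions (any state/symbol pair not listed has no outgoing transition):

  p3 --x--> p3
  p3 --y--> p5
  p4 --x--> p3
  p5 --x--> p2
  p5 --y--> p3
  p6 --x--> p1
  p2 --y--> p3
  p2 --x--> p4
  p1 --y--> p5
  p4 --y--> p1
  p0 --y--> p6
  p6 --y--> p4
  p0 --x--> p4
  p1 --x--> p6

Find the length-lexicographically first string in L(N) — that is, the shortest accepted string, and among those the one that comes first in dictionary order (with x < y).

A breadth-first search from p0 reaches an accepting state first via the path p0 → p4 → p3 → p5 → p2 on input xxyx.
No string of length < 4 is accepted (BFS exhausts all shorter strings without reaching an accepting state), and xxyx is the lexicographically least accepting string of length 4.

xxyx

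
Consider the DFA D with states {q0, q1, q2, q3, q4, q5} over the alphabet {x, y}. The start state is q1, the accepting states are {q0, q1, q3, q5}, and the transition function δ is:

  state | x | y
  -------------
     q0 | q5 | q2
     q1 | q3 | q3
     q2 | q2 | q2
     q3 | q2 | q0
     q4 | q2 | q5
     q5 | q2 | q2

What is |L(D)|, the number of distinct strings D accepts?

The useful subgraph on states {q0, q1, q3, q5} is acyclic, so L(D) is finite; the longest accepting path visits 4 useful states, giving maximum string length 3.
Counting accepting paths from q1 by length: 1 of length 0, 2 of length 1, 2 of length 2, 2 of length 3. Total 7.

7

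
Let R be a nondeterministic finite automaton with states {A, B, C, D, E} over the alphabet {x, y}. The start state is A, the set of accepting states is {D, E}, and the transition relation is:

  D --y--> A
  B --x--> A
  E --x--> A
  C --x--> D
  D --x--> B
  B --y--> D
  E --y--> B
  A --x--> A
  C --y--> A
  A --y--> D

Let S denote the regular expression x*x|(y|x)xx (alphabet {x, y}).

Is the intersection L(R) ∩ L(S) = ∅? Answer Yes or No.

Yes

Converting the expression S to a DFA (subset construction, then merging equivalent states) gives the minimal DFA with states {s0, s1, s2, s3, s4, s5}, start state s0, accepting states {s1, s5} and transitions s0: x→s1, y→s2; s1: x→s1, y→s3; s2: x→s4, y→s3; s3: x→s3, y→s3; s4: x→s5, y→s3; s5: x→s3, y→s3.
Exploring the product automaton R × S from the start pair (A, s0), following both machines on each input symbol, reaches 8 state pairs: (A, s0), (A, s1), (D, s2), (D, s3), (B, s4), (A, s3), (B, s3), (A, s5).
R accepts in {D, E} and S accepts in {s1, s5}; no reachable pair has both components accepting, so no string drives both machines to acceptance simultaneously and L(R) ∩ L(S) = ∅.
So no string is accepted by both, and the intersection is empty.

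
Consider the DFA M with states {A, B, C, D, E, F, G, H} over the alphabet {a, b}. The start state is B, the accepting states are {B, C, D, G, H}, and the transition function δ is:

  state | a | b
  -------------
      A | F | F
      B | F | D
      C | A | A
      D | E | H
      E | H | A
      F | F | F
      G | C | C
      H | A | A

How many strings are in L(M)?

The useful subgraph on states {B, D, E, H} is acyclic, so L(M) is finite; the longest accepting path visits 4 useful states, giving maximum string length 3.
Counting accepting paths from B by length: 1 of length 0, 1 of length 1, 1 of length 2, 1 of length 3. Total 4.

4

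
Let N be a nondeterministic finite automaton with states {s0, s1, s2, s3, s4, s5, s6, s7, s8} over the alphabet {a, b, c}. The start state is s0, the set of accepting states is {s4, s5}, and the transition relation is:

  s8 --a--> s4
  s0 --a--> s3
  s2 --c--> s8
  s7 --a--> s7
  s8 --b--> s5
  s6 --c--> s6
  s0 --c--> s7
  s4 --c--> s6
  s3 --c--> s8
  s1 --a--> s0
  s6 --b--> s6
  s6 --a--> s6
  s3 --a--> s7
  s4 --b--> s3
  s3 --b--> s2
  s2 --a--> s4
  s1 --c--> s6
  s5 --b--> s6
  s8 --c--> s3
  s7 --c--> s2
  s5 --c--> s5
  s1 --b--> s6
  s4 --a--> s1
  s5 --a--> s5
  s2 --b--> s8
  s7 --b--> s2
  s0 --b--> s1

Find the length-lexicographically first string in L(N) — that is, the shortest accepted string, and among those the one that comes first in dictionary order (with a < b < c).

aba

A breadth-first search from s0 reaches an accepting state first via the path s0 → s3 → s2 → s4 on input aba.
No string of length < 3 is accepted (BFS exhausts all shorter strings without reaching an accepting state), and aba is the lexicographically least accepting string of length 3.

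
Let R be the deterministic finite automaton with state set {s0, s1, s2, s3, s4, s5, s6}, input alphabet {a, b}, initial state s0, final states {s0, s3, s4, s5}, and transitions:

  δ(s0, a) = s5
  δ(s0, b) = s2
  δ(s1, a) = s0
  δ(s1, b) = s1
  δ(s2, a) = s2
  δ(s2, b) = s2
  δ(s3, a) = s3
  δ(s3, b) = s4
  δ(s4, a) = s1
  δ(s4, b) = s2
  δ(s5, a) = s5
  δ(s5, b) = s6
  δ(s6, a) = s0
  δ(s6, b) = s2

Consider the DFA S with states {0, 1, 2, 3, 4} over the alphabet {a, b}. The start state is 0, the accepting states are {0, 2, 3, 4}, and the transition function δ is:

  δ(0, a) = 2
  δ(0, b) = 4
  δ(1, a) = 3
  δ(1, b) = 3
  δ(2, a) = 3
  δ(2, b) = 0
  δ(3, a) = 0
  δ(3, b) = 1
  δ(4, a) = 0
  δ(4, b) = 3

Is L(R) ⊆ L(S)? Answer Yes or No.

Exploring the product automaton R × S from the start pair (s0, 0), following both machines on each input symbol, reaches 14 state pairs: (s0, 0), (s5, 2), (s2, 4), (s5, 3), (s6, 0), (s2, 0), (s2, 3), (s5, 0), (s6, 1), (s0, 2), (s2, 2), (s2, 1), (s6, 4), (s0, 3).
R accepts in {s0, s3, s4, s5} and S accepts in {0, 2, 3, 4}. The reachable pairs whose R-component is accepting are (s0, 0), (s5, 2), (s5, 3), (s5, 0), (s0, 2), (s0, 3); in each of them the S-component is accepting too, so the product for L(R) \ L(S) (R-component accepting, S-component rejecting) has no reachable accepting pair and the difference is empty.
Hence every string in L(R) is also in L(S).

Yes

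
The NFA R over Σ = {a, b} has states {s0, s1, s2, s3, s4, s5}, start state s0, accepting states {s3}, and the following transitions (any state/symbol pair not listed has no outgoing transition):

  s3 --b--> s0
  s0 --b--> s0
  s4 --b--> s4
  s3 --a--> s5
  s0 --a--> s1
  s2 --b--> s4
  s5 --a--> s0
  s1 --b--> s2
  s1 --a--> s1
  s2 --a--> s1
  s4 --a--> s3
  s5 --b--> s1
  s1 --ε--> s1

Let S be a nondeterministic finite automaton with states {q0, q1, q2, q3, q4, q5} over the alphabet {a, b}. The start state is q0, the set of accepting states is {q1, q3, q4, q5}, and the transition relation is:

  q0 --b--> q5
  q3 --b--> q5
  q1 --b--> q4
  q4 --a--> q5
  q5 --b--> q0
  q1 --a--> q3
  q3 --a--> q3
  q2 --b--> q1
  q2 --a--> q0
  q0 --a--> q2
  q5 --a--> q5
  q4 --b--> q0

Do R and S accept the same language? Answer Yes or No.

The string aabba is accepted by R but rejected by S.
So L(R) ≠ L(S).

No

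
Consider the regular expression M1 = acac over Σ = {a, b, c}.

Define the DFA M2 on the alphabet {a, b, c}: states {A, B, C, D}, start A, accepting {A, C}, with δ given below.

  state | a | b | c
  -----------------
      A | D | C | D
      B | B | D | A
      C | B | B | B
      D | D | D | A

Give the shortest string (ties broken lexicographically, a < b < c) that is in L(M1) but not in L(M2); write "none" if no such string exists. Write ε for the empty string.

none

Converting the expression M1 to a DFA (subset construction, then merging equivalent states) gives the minimal DFA with states {r0, r1, r2, r3, r4, r5}, start state r0, accepting states {r5} and transitions r0: a→r1, b→r2, c→r2; r1: a→r2, b→r2, c→r3; r2: a→r2, b→r2, c→r2; r3: a→r4, b→r2, c→r2; r4: a→r2, b→r2, c→r5; r5: a→r2, b→r2, c→r2.
Exploring the product automaton M1 × M2 from the start pair (r0, A), following both machines on each input symbol, reaches 9 state pairs: (r0, A), (r1, D), (r2, C), (r2, D), (r3, A), (r2, B), (r2, A), (r4, D), (r5, A).
M1 accepts in {r5} and M2 accepts in {A, C}. The reachable pairs whose M1-component is accepting are (r5, A); in each of them the M2-component is accepting too, so the product for L(M1) \ L(M2) (M1-component accepting, M2-component rejecting) has no reachable accepting pair and the difference is empty.
So every string accepted by M1 is also accepted by M2: L(M1) \ L(M2) = ∅ and there is no such string.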